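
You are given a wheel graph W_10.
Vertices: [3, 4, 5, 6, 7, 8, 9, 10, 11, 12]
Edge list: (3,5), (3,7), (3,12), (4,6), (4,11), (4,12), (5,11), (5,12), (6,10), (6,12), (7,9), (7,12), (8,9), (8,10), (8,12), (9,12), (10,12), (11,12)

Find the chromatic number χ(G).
χ(G) = 4

Clique number ω(G) = 3 (lower bound: χ ≥ ω).
Odd cycle [10, 8, 9, 7, 3, 5, 11, 4, 6] needs 3 colors (χ ≥ 3).
Vertex 12 is adjacent to every vertex of [3, 4, 5, 6, 7, 8, 9, 10, 11], which already need 3 colors among themselves, so 12 needs a new color (χ ≥ 4).
The coloring below uses 4 colors, so χ(G) = 4.
A valid 4-coloring: color 1: [12]; color 2: [3, 4, 9, 10]; color 3: [5, 6, 7, 8]; color 4: [11].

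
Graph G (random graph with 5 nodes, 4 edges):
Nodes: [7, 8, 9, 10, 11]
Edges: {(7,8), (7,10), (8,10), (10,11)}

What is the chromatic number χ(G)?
Clique number ω(G) = 3 (lower bound: χ ≥ ω).
The clique on [7, 8, 10] has size 3, forcing χ ≥ 3, and the coloring below uses 3 colors, so χ(G) = 3.
A valid 3-coloring: color 1: [9, 10]; color 2: [7, 11]; color 3: [8].

χ(G) = 3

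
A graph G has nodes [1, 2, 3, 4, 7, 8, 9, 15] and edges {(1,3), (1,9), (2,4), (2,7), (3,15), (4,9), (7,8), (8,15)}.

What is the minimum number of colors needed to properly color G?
Clique number ω(G) = 2 (lower bound: χ ≥ ω).
The graph is bipartite (no odd cycle), so 2 colors suffice: χ(G) = 2.
A valid 2-coloring: color 1: [2, 3, 8, 9]; color 2: [1, 4, 7, 15].

χ(G) = 2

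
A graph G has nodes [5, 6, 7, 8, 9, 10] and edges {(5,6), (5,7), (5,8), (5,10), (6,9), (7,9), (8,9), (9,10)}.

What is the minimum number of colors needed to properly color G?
Clique number ω(G) = 2 (lower bound: χ ≥ ω).
The graph is bipartite (no odd cycle), so 2 colors suffice: χ(G) = 2.
A valid 2-coloring: color 1: [5, 9]; color 2: [6, 7, 8, 10].

χ(G) = 2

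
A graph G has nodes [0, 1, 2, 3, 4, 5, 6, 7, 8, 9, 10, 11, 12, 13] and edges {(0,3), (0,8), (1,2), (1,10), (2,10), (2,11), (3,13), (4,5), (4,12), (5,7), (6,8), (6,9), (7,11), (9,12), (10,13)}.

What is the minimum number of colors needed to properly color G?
χ(G) = 3

Clique number ω(G) = 3 (lower bound: χ ≥ ω).
The clique on [1, 2, 10] has size 3, forcing χ ≥ 3, and the coloring below uses 3 colors, so χ(G) = 3.
A valid 3-coloring: color 1: [0, 2, 4, 7, 9, 13]; color 2: [3, 5, 8, 10, 11, 12]; color 3: [1, 6].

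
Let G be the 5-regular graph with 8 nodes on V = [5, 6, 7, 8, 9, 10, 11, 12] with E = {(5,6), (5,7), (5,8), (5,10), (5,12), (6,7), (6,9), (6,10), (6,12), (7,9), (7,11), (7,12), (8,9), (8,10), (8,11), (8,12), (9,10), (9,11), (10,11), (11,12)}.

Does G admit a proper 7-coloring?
Yes, G is 7-colorable

A valid 7-coloring: color 1: [6, 11]; color 2: [5, 9]; color 3: [10, 12]; color 4: [7, 8].
(χ(G) = 4 ≤ 7.)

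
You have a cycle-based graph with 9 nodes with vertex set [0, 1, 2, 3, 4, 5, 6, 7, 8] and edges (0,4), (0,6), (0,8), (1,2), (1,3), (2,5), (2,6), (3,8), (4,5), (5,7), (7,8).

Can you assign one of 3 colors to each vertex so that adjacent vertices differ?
A valid 3-coloring: color 1: [1, 5, 6, 8]; color 2: [0, 2, 3, 7]; color 3: [4].
(χ(G) = 3 ≤ 3.)

Yes, G is 3-colorable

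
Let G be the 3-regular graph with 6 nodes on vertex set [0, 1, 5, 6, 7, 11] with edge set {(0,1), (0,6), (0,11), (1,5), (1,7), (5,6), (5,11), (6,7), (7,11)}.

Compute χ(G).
χ(G) = 2

Clique number ω(G) = 2 (lower bound: χ ≥ ω).
The graph is bipartite (no odd cycle), so 2 colors suffice: χ(G) = 2.
A valid 2-coloring: color 1: [0, 5, 7]; color 2: [1, 6, 11].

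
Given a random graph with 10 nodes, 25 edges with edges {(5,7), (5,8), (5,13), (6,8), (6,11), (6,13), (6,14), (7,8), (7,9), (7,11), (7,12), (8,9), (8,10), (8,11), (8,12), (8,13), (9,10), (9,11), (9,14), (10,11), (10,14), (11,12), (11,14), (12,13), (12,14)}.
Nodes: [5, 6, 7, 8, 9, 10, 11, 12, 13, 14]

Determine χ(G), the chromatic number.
Clique number ω(G) = 4 (lower bound: χ ≥ ω).
The clique on [8, 9, 10, 11] has size 4, forcing χ ≥ 4, and the coloring below uses 4 colors, so χ(G) = 4.
A valid 4-coloring: color 1: [8, 14]; color 2: [11, 13]; color 3: [5, 6, 9, 12]; color 4: [7, 10].

χ(G) = 4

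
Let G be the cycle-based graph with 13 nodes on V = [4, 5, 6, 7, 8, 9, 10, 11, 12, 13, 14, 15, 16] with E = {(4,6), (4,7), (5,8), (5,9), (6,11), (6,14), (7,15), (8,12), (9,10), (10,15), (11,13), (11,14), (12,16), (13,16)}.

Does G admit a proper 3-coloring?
A valid 3-coloring: color 1: [5, 6, 7, 10, 12, 13]; color 2: [4, 8, 9, 11, 15, 16]; color 3: [14].
(χ(G) = 3 ≤ 3.)

Yes, G is 3-colorable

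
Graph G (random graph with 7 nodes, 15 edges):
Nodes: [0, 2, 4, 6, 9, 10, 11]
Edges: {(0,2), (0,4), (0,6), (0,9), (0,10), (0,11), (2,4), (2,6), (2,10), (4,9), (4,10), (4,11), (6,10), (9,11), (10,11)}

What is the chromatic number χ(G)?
χ(G) = 4

Clique number ω(G) = 4 (lower bound: χ ≥ ω).
The clique on [0, 2, 4, 10] has size 4, forcing χ ≥ 4, and the coloring below uses 4 colors, so χ(G) = 4.
A valid 4-coloring: color 1: [0]; color 2: [4, 6]; color 3: [9, 10]; color 4: [2, 11].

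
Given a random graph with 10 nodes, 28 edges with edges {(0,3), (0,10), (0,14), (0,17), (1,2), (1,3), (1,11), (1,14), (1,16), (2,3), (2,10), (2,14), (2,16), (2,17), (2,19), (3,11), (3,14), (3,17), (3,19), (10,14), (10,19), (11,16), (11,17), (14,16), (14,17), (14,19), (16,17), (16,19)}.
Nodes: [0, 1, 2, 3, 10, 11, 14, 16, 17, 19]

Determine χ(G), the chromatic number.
χ(G) = 4

Clique number ω(G) = 4 (lower bound: χ ≥ ω).
The clique on [0, 3, 14, 17] has size 4, forcing χ ≥ 4, and the coloring below uses 4 colors, so χ(G) = 4.
A valid 4-coloring: color 1: [11, 14]; color 2: [0, 2]; color 3: [3, 10, 16]; color 4: [1, 17, 19].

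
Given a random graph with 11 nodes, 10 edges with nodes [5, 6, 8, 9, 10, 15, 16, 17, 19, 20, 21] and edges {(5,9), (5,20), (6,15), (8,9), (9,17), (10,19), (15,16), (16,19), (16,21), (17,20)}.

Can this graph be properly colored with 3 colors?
A valid 3-coloring: color 1: [6, 9, 10, 16, 20]; color 2: [5, 8, 15, 17, 19, 21].
(χ(G) = 2 ≤ 3.)

Yes, G is 3-colorable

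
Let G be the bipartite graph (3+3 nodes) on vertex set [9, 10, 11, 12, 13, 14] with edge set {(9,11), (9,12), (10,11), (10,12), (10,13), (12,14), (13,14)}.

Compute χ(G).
χ(G) = 2

Clique number ω(G) = 2 (lower bound: χ ≥ ω).
The graph is bipartite (no odd cycle), so 2 colors suffice: χ(G) = 2.
A valid 2-coloring: color 1: [9, 10, 14]; color 2: [11, 12, 13].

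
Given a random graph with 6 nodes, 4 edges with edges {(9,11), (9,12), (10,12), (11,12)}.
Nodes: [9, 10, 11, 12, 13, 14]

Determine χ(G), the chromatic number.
Clique number ω(G) = 3 (lower bound: χ ≥ ω).
The clique on [9, 11, 12] has size 3, forcing χ ≥ 3, and the coloring below uses 3 colors, so χ(G) = 3.
A valid 3-coloring: color 1: [12, 13, 14]; color 2: [9, 10]; color 3: [11].

χ(G) = 3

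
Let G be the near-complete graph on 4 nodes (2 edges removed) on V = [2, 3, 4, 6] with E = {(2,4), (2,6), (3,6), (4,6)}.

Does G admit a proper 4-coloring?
Yes, G is 4-colorable

A valid 4-coloring: color 1: [6]; color 2: [3, 4]; color 3: [2].
(χ(G) = 3 ≤ 4.)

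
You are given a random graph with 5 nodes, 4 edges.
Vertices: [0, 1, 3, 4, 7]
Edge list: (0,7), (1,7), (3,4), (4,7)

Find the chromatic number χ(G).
χ(G) = 2

Clique number ω(G) = 2 (lower bound: χ ≥ ω).
The graph is bipartite (no odd cycle), so 2 colors suffice: χ(G) = 2.
A valid 2-coloring: color 1: [3, 7]; color 2: [0, 1, 4].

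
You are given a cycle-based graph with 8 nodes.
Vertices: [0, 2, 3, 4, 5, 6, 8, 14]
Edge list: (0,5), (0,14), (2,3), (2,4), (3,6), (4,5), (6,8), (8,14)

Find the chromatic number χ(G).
Clique number ω(G) = 2 (lower bound: χ ≥ ω).
The graph is bipartite (no odd cycle), so 2 colors suffice: χ(G) = 2.
A valid 2-coloring: color 1: [0, 3, 4, 8]; color 2: [2, 5, 6, 14].

χ(G) = 2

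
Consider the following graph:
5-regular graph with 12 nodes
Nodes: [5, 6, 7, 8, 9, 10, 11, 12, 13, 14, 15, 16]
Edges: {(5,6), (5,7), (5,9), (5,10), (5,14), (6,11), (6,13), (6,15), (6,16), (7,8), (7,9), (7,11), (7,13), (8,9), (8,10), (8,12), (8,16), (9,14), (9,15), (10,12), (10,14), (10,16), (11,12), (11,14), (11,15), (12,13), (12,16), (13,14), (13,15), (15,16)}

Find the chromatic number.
χ(G) = 4

Clique number ω(G) = 4 (lower bound: χ ≥ ω).
The clique on [8, 10, 12, 16] has size 4, forcing χ ≥ 4, and the coloring below uses 4 colors, so χ(G) = 4.
A valid 4-coloring: color 1: [9, 11, 13, 16]; color 2: [6, 7, 12, 14]; color 3: [10, 15]; color 4: [5, 8].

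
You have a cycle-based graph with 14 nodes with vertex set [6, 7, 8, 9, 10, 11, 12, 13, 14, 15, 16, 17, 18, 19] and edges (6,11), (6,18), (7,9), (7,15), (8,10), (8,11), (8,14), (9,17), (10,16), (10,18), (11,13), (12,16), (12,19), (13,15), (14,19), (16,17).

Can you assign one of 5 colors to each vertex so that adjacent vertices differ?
A valid 5-coloring: color 1: [6, 8, 9, 15, 16, 19]; color 2: [7, 10, 11, 12, 14, 17]; color 3: [13, 18].
(χ(G) = 3 ≤ 5.)

Yes, G is 5-colorable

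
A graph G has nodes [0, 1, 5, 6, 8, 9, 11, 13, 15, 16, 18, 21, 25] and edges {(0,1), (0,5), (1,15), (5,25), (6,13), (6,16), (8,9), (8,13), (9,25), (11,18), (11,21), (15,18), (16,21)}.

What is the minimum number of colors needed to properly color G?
Clique number ω(G) = 2 (lower bound: χ ≥ ω).
Odd cycle [6, 13, 8, 9, 25, 5, 0, 1, 15, 18, 11, 21, 16] needs 3 colors (χ ≥ 3).
The coloring below uses 3 colors, so χ(G) = 3.
A valid 3-coloring: color 1: [0, 6, 8, 15, 21, 25]; color 2: [1, 5, 9, 13, 16, 18]; color 3: [11].

χ(G) = 3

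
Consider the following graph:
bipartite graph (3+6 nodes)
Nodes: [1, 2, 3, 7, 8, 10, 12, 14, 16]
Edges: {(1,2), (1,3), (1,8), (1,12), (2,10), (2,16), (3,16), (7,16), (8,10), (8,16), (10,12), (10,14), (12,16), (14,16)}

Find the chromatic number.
Clique number ω(G) = 2 (lower bound: χ ≥ ω).
The graph is bipartite (no odd cycle), so 2 colors suffice: χ(G) = 2.
A valid 2-coloring: color 1: [1, 10, 16]; color 2: [2, 3, 7, 8, 12, 14].

χ(G) = 2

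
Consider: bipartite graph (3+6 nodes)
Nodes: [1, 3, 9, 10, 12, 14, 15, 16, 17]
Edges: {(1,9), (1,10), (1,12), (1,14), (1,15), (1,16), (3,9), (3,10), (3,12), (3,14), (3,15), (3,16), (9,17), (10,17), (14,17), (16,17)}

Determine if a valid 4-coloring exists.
A valid 4-coloring: color 1: [1, 3, 17]; color 2: [9, 10, 12, 14, 15, 16].
(χ(G) = 2 ≤ 4.)

Yes, G is 4-colorable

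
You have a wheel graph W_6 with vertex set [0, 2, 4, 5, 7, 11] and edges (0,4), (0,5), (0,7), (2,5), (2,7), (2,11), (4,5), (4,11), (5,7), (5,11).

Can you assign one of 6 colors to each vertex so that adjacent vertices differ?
Yes, G is 6-colorable

A valid 6-coloring: color 1: [5]; color 2: [4, 7]; color 3: [0, 2]; color 4: [11].
(χ(G) = 4 ≤ 6.)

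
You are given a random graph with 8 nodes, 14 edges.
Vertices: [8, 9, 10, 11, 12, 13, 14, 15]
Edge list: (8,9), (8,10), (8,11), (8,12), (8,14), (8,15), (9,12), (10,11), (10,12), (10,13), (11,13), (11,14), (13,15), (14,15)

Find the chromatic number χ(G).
Clique number ω(G) = 3 (lower bound: χ ≥ ω).
The clique on [8, 9, 12] has size 3, forcing χ ≥ 3, and the coloring below uses 3 colors, so χ(G) = 3.
A valid 3-coloring: color 1: [8, 13]; color 2: [11, 12, 15]; color 3: [9, 10, 14].

χ(G) = 3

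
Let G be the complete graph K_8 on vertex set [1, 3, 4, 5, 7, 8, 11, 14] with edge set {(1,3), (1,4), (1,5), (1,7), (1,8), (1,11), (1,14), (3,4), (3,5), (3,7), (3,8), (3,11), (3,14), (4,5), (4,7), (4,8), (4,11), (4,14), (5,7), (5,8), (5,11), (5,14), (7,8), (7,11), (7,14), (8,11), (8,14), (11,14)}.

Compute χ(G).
Clique number ω(G) = 8 (lower bound: χ ≥ ω).
The clique on [1, 3, 4, 5, 7, 8, 11, 14] has size 8, forcing χ ≥ 8, and the coloring below uses 8 colors, so χ(G) = 8.
A valid 8-coloring: color 1: [3]; color 2: [1]; color 3: [8]; color 4: [14]; color 5: [4]; color 6: [7]; color 7: [5]; color 8: [11].

χ(G) = 8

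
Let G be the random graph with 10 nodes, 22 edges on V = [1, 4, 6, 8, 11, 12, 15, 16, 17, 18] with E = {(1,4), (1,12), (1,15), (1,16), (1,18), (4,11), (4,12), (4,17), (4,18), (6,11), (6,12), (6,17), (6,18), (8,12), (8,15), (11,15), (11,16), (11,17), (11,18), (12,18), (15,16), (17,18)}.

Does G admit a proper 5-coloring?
A valid 5-coloring: color 1: [15, 18]; color 2: [1, 8, 11]; color 3: [4, 6, 16]; color 4: [12, 17].
(χ(G) = 4 ≤ 5.)

Yes, G is 5-colorable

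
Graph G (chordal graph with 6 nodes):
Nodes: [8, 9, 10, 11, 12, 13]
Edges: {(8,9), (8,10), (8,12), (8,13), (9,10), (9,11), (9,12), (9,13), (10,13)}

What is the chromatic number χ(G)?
Clique number ω(G) = 4 (lower bound: χ ≥ ω).
The clique on [8, 9, 10, 13] has size 4, forcing χ ≥ 4, and the coloring below uses 4 colors, so χ(G) = 4.
A valid 4-coloring: color 1: [9]; color 2: [8, 11]; color 3: [10, 12]; color 4: [13].

χ(G) = 4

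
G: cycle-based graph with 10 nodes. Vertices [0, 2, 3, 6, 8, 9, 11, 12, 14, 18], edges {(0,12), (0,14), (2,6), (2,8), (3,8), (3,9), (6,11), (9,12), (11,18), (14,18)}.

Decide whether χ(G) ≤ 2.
Yes, G is 2-colorable

A valid 2-coloring: color 1: [2, 3, 11, 12, 14]; color 2: [0, 6, 8, 9, 18].
(χ(G) = 2 ≤ 2.)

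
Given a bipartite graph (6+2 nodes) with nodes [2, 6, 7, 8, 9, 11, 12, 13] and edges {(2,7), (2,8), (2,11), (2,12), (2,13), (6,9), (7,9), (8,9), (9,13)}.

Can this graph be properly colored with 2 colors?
Yes, G is 2-colorable

A valid 2-coloring: color 1: [2, 9]; color 2: [6, 7, 8, 11, 12, 13].
(χ(G) = 2 ≤ 2.)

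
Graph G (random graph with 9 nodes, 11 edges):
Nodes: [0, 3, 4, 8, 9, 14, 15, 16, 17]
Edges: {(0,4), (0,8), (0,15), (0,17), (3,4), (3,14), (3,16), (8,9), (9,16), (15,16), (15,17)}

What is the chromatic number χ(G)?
Clique number ω(G) = 3 (lower bound: χ ≥ ω).
The clique on [0, 15, 17] has size 3, forcing χ ≥ 3, and the coloring below uses 3 colors, so χ(G) = 3.
A valid 3-coloring: color 1: [0, 14, 16]; color 2: [3, 8, 15]; color 3: [4, 9, 17].

χ(G) = 3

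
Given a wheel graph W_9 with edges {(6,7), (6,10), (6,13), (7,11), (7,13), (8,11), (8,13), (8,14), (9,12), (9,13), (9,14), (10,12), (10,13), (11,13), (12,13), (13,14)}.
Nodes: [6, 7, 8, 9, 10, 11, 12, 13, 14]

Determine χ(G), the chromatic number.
Clique number ω(G) = 3 (lower bound: χ ≥ ω).
The clique on [6, 10, 13] has size 3, forcing χ ≥ 3, and the coloring below uses 3 colors, so χ(G) = 3.
A valid 3-coloring: color 1: [13]; color 2: [7, 8, 9, 10]; color 3: [6, 11, 12, 14].

χ(G) = 3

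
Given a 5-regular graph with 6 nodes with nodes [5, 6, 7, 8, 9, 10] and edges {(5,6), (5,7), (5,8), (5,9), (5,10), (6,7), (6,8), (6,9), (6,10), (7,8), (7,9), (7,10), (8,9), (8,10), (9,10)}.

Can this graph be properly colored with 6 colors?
A valid 6-coloring: color 1: [6]; color 2: [7]; color 3: [9]; color 4: [5]; color 5: [10]; color 6: [8].
(χ(G) = 6 ≤ 6.)

Yes, G is 6-colorable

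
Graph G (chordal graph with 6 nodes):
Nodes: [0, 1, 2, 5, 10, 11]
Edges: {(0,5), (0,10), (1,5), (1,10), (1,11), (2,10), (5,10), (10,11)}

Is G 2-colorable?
No, G is not 2-colorable

The clique on vertices [0, 5, 10] has size 3 > 2, so it alone needs 3 colors.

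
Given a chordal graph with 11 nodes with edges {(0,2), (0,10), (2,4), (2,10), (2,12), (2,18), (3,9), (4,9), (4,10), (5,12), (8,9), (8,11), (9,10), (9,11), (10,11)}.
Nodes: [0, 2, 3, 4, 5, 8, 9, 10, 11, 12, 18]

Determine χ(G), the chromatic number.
χ(G) = 3

Clique number ω(G) = 3 (lower bound: χ ≥ ω).
The clique on [0, 2, 10] has size 3, forcing χ ≥ 3, and the coloring below uses 3 colors, so χ(G) = 3.
A valid 3-coloring: color 1: [3, 8, 10, 12, 18]; color 2: [2, 5, 9]; color 3: [0, 4, 11].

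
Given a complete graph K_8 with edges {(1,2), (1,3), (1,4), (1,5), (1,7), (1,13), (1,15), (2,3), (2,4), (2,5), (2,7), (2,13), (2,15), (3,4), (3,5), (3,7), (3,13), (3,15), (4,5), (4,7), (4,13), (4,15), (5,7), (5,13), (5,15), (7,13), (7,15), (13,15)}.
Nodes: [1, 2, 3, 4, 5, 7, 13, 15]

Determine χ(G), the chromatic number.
Clique number ω(G) = 8 (lower bound: χ ≥ ω).
The clique on [1, 2, 3, 4, 5, 7, 13, 15] has size 8, forcing χ ≥ 8, and the coloring below uses 8 colors, so χ(G) = 8.
A valid 8-coloring: color 1: [13]; color 2: [7]; color 3: [5]; color 4: [1]; color 5: [2]; color 6: [15]; color 7: [3]; color 8: [4].

χ(G) = 8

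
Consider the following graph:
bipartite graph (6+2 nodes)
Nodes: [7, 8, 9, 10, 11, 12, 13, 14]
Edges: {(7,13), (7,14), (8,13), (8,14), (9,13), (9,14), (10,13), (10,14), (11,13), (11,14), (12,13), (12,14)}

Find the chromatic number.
Clique number ω(G) = 2 (lower bound: χ ≥ ω).
The graph is bipartite (no odd cycle), so 2 colors suffice: χ(G) = 2.
A valid 2-coloring: color 1: [13, 14]; color 2: [7, 8, 9, 10, 11, 12].

χ(G) = 2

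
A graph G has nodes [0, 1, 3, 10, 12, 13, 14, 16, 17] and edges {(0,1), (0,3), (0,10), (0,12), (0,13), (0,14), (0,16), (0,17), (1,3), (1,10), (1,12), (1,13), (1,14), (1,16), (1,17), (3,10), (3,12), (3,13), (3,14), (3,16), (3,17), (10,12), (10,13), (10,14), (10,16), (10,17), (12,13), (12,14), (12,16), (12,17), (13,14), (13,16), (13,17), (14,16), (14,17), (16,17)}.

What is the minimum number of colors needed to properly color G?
Clique number ω(G) = 9 (lower bound: χ ≥ ω).
The clique on [0, 1, 3, 10, 12, 13, 14, 16, 17] has size 9, forcing χ ≥ 9, and the coloring below uses 9 colors, so χ(G) = 9.
A valid 9-coloring: color 1: [17]; color 2: [1]; color 3: [16]; color 4: [13]; color 5: [14]; color 6: [10]; color 7: [0]; color 8: [3]; color 9: [12].

χ(G) = 9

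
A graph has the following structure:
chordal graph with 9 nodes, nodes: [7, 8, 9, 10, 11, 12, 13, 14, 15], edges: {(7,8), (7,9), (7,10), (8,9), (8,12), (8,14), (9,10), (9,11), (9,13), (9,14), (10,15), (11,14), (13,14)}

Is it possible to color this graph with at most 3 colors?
Yes, G is 3-colorable

A valid 3-coloring: color 1: [9, 12, 15]; color 2: [8, 10, 11, 13]; color 3: [7, 14].
(χ(G) = 3 ≤ 3.)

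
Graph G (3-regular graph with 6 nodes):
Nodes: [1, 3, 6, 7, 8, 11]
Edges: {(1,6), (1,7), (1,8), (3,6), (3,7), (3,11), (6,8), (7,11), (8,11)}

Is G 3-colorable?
A valid 3-coloring: color 1: [7, 8]; color 2: [1, 3]; color 3: [6, 11].
(χ(G) = 3 ≤ 3.)

Yes, G is 3-colorable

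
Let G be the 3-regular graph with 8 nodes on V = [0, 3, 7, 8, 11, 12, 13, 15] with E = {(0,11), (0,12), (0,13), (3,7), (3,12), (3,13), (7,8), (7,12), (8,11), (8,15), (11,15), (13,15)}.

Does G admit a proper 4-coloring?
A valid 4-coloring: color 1: [0, 3, 8]; color 2: [11, 12, 13]; color 3: [7, 15].
(χ(G) = 3 ≤ 4.)

Yes, G is 4-colorable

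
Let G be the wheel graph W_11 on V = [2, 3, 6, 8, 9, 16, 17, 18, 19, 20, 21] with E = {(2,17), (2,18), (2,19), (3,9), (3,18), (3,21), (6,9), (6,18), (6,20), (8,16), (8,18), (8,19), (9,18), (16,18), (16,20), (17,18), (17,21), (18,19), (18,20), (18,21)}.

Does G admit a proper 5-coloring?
A valid 5-coloring: color 1: [18]; color 2: [2, 8, 9, 20, 21]; color 3: [3, 6, 16, 17, 19].
(χ(G) = 3 ≤ 5.)

Yes, G is 5-colorable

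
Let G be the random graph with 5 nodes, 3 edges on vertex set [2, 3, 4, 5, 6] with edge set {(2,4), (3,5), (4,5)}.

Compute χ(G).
χ(G) = 2

Clique number ω(G) = 2 (lower bound: χ ≥ ω).
The graph is bipartite (no odd cycle), so 2 colors suffice: χ(G) = 2.
A valid 2-coloring: color 1: [2, 5, 6]; color 2: [3, 4].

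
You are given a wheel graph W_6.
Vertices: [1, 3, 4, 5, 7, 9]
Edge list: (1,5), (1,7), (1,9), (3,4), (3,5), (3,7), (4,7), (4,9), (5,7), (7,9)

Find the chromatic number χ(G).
Clique number ω(G) = 3 (lower bound: χ ≥ ω).
Odd cycle [3, 4, 9, 1, 5] needs 3 colors (χ ≥ 3).
Vertex 7 is adjacent to every vertex of [1, 3, 4, 5, 9], which already need 3 colors among themselves, so 7 needs a new color (χ ≥ 4).
The coloring below uses 4 colors, so χ(G) = 4.
A valid 4-coloring: color 1: [7]; color 2: [1, 3]; color 3: [4, 5]; color 4: [9].

χ(G) = 4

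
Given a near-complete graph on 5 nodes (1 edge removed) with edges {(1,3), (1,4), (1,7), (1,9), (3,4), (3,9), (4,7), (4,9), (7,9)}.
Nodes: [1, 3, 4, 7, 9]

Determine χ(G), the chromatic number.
χ(G) = 4

Clique number ω(G) = 4 (lower bound: χ ≥ ω).
The clique on [1, 3, 4, 9] has size 4, forcing χ ≥ 4, and the coloring below uses 4 colors, so χ(G) = 4.
A valid 4-coloring: color 1: [4]; color 2: [1]; color 3: [9]; color 4: [3, 7].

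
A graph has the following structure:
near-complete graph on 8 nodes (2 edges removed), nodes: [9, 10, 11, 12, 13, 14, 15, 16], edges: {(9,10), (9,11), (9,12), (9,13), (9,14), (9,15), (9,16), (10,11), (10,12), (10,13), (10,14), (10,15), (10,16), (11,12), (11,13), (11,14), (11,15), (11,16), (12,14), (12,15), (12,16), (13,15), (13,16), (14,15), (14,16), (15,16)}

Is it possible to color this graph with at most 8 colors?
A valid 8-coloring: color 1: [11]; color 2: [15]; color 3: [9]; color 4: [10]; color 5: [16]; color 6: [12, 13]; color 7: [14].
(χ(G) = 7 ≤ 8.)

Yes, G is 8-colorable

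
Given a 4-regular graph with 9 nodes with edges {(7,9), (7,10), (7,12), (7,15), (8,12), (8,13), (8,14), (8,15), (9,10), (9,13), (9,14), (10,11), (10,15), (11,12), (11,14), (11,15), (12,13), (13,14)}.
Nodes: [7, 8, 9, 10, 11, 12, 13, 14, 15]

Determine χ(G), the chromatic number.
χ(G) = 4

Clique number ω(G) = 3 (lower bound: χ ≥ ω).
Suppose a proper 3-coloring c exists. The clique [7, 9, 10] takes 3 distinct colors; by symmetry let c(7) = 1, c(9) = 2, c(10) = 3.
- Vertex 15: neighbors [7, 10] already have colors [1, 3] ⇒ c(15) = 2.
- Vertex 11: neighbors [15, 10] already have colors [2, 3] ⇒ c(11) = 1.
- Vertex 14: neighbors [11, 9] already have colors [1, 2] ⇒ c(14) = 3.
- Vertex 8: neighbors [15, 14] already have colors [2, 3] ⇒ c(8) = 1.
- Vertex 13: neighbors [8, 9, 14] already have colors [1, 2, 3] — all 3 colors blocked. Contradiction.
The forced assignments end in a contradiction, so G has no proper 3-coloring (χ ≥ 4).
The coloring below uses 4 colors, so χ(G) = 4.
A valid 4-coloring: color 1: [10, 12, 14]; color 2: [9, 15]; color 3: [7, 11, 13]; color 4: [8].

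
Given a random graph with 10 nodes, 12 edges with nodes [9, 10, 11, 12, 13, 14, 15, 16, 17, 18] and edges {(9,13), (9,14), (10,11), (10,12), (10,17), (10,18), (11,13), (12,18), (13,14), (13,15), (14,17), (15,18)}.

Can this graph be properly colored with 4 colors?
Yes, G is 4-colorable

A valid 4-coloring: color 1: [10, 14, 15, 16]; color 2: [13, 17, 18]; color 3: [9, 11, 12].
(χ(G) = 3 ≤ 4.)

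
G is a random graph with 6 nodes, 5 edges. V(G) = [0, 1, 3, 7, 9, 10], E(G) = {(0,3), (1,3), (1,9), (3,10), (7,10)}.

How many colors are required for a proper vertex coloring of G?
Clique number ω(G) = 2 (lower bound: χ ≥ ω).
The graph is bipartite (no odd cycle), so 2 colors suffice: χ(G) = 2.
A valid 2-coloring: color 1: [3, 7, 9]; color 2: [0, 1, 10].

χ(G) = 2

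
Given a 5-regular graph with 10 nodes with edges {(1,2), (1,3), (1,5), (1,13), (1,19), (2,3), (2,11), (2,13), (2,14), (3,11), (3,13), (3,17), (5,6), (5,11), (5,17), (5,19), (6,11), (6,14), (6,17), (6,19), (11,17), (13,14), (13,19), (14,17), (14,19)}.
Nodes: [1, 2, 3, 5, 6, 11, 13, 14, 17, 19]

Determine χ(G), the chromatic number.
Clique number ω(G) = 4 (lower bound: χ ≥ ω).
The clique on [1, 2, 3, 13] has size 4, forcing χ ≥ 4, and the coloring below uses 4 colors, so χ(G) = 4.
A valid 4-coloring: color 1: [2, 17, 19]; color 2: [1, 6]; color 3: [3, 5, 14]; color 4: [11, 13].

χ(G) = 4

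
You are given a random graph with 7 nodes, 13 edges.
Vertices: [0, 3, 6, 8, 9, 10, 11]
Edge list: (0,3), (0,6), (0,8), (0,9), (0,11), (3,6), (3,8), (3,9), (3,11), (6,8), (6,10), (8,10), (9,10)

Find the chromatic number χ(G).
χ(G) = 4

Clique number ω(G) = 4 (lower bound: χ ≥ ω).
The clique on [0, 3, 6, 8] has size 4, forcing χ ≥ 4, and the coloring below uses 4 colors, so χ(G) = 4.
A valid 4-coloring: color 1: [3, 10]; color 2: [0]; color 3: [6, 9, 11]; color 4: [8].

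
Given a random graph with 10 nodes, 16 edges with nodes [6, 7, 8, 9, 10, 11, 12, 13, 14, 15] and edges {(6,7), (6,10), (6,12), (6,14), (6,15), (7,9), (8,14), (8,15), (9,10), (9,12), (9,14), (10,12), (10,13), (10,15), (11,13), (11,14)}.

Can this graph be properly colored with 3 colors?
A valid 3-coloring: color 1: [7, 10, 14]; color 2: [6, 8, 9, 13]; color 3: [11, 12, 15].
(χ(G) = 3 ≤ 3.)

Yes, G is 3-colorable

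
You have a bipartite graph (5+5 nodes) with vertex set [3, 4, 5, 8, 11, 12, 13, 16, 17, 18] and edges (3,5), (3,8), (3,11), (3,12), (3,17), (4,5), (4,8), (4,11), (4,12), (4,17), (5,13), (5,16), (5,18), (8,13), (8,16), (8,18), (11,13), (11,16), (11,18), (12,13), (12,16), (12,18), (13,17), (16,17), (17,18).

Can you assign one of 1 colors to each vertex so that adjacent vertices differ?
No, G is not 1-colorable

Edge (3,5) forces its endpoints to differ, so 1 color is not enough.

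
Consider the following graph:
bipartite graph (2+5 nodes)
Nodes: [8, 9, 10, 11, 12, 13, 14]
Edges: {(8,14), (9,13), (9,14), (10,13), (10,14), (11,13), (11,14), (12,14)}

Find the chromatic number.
χ(G) = 2

Clique number ω(G) = 2 (lower bound: χ ≥ ω).
The graph is bipartite (no odd cycle), so 2 colors suffice: χ(G) = 2.
A valid 2-coloring: color 1: [13, 14]; color 2: [8, 9, 10, 11, 12].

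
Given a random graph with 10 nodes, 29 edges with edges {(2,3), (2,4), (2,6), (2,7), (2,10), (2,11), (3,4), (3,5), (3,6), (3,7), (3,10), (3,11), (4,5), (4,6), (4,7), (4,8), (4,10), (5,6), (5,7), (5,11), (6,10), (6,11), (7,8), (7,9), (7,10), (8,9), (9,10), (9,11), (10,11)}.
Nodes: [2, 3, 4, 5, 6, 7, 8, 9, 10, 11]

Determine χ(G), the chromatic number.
χ(G) = 5

Clique number ω(G) = 5 (lower bound: χ ≥ ω).
The clique on [2, 3, 6, 10, 11] has size 5, forcing χ ≥ 5, and the coloring below uses 5 colors, so χ(G) = 5.
A valid 5-coloring: color 1: [5, 8, 10]; color 2: [6, 7]; color 3: [3, 9]; color 4: [4, 11]; color 5: [2].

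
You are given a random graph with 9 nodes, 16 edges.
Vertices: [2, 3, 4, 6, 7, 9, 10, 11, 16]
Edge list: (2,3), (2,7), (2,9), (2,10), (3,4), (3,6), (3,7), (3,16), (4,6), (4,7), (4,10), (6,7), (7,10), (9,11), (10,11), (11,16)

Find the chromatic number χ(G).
χ(G) = 4

Clique number ω(G) = 4 (lower bound: χ ≥ ω).
The clique on [3, 4, 6, 7] has size 4, forcing χ ≥ 4, and the coloring below uses 4 colors, so χ(G) = 4.
A valid 4-coloring: color 1: [7, 11]; color 2: [3, 9, 10]; color 3: [2, 6, 16]; color 4: [4].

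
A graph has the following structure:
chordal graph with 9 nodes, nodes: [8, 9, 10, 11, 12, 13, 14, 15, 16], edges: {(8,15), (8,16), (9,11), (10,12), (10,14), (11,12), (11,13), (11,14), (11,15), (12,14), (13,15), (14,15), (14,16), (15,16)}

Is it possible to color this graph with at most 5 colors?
Yes, G is 5-colorable

A valid 5-coloring: color 1: [9, 12, 15]; color 2: [8, 13, 14]; color 3: [10, 11, 16].
(χ(G) = 3 ≤ 5.)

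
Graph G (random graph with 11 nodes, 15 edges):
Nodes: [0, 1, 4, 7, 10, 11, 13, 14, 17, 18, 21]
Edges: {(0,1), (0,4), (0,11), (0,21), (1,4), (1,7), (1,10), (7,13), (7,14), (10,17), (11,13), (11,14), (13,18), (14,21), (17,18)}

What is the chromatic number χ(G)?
χ(G) = 3

Clique number ω(G) = 3 (lower bound: χ ≥ ω).
The clique on [0, 1, 4] has size 3, forcing χ ≥ 3, and the coloring below uses 3 colors, so χ(G) = 3.
A valid 3-coloring: color 1: [1, 13, 14, 17]; color 2: [0, 7, 10, 18]; color 3: [4, 11, 21].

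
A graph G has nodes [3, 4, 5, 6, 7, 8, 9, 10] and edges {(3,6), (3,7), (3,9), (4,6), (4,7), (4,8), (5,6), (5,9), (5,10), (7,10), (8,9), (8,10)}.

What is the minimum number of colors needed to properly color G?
χ(G) = 3

Clique number ω(G) = 2 (lower bound: χ ≥ ω).
Odd cycle [5, 6, 3, 7, 10] needs 3 colors (χ ≥ 3).
The coloring below uses 3 colors, so χ(G) = 3.
A valid 3-coloring: color 1: [6, 7, 9]; color 2: [3, 4, 10]; color 3: [5, 8].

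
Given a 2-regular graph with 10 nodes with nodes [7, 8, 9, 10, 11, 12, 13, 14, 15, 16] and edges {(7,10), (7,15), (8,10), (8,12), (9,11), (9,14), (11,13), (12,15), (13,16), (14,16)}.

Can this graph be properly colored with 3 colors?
A valid 3-coloring: color 1: [7, 8, 11, 14]; color 2: [9, 10, 13, 15]; color 3: [12, 16].
(χ(G) = 3 ≤ 3.)

Yes, G is 3-colorable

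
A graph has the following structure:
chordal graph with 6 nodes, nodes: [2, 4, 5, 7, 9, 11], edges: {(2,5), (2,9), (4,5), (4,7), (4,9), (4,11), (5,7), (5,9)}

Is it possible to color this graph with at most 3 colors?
Yes, G is 3-colorable

A valid 3-coloring: color 1: [2, 4]; color 2: [5, 11]; color 3: [7, 9].
(χ(G) = 3 ≤ 3.)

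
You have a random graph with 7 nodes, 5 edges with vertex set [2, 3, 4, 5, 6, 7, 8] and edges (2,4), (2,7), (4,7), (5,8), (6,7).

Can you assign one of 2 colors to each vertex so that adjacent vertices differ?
No, G is not 2-colorable

The clique on vertices [2, 4, 7] has size 3 > 2, so it alone needs 3 colors.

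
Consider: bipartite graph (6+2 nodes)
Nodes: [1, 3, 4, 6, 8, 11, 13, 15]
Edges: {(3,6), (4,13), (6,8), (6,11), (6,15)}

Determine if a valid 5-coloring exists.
Yes, G is 5-colorable

A valid 5-coloring: color 1: [1, 4, 6]; color 2: [3, 8, 11, 13, 15].
(χ(G) = 2 ≤ 5.)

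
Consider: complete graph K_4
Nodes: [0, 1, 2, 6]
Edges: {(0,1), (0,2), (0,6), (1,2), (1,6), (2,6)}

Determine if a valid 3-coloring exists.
The clique on vertices [0, 1, 2, 6] has size 4 > 3, so it alone needs 4 colors.

No, G is not 3-colorable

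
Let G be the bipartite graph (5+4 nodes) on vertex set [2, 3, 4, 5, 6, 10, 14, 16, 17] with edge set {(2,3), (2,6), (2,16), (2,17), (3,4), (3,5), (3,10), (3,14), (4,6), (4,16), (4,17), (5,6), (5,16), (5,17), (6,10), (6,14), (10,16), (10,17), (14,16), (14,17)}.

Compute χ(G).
χ(G) = 2

Clique number ω(G) = 2 (lower bound: χ ≥ ω).
The graph is bipartite (no odd cycle), so 2 colors suffice: χ(G) = 2.
A valid 2-coloring: color 1: [3, 6, 16, 17]; color 2: [2, 4, 5, 10, 14].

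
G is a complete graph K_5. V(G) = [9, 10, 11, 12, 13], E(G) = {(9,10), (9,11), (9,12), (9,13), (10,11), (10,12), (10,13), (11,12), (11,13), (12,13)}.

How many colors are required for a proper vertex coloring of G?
Clique number ω(G) = 5 (lower bound: χ ≥ ω).
The clique on [9, 10, 11, 12, 13] has size 5, forcing χ ≥ 5, and the coloring below uses 5 colors, so χ(G) = 5.
A valid 5-coloring: color 1: [11]; color 2: [12]; color 3: [9]; color 4: [10]; color 5: [13].

χ(G) = 5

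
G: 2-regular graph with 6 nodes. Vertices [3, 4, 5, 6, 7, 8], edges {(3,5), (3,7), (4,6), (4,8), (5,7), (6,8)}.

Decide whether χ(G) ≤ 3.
Yes, G is 3-colorable

A valid 3-coloring: color 1: [6, 7]; color 2: [5, 8]; color 3: [3, 4].
(χ(G) = 3 ≤ 3.)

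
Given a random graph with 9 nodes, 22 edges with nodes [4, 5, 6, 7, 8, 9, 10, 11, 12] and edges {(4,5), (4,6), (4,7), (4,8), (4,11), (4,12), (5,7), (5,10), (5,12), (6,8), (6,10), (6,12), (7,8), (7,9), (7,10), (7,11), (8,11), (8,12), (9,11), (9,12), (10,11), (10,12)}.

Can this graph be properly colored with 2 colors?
No, G is not 2-colorable

The clique on vertices [4, 7, 8, 11] has size 4 > 2, so it alone needs 4 colors.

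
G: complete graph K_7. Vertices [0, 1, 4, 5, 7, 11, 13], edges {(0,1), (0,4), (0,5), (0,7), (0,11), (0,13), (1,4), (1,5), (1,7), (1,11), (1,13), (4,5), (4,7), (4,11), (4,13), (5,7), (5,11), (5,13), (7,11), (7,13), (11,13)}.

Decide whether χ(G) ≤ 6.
No, G is not 6-colorable

The clique on vertices [0, 1, 4, 5, 7, 11, 13] has size 7 > 6, so it alone needs 7 colors.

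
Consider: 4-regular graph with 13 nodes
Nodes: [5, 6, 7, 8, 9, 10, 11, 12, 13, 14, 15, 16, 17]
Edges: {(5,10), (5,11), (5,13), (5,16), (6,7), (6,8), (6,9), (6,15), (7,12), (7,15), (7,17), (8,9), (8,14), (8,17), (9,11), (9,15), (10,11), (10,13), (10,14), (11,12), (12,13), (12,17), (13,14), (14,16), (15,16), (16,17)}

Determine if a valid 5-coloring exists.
Yes, G is 5-colorable

A valid 5-coloring: color 1: [5, 7, 9, 14]; color 2: [8, 10, 12, 15]; color 3: [6, 11, 13, 17]; color 4: [16].
(χ(G) = 4 ≤ 5.)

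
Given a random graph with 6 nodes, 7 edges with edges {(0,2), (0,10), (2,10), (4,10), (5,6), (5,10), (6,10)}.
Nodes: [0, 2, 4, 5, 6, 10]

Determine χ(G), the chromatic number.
χ(G) = 3

Clique number ω(G) = 3 (lower bound: χ ≥ ω).
The clique on [0, 2, 10] has size 3, forcing χ ≥ 3, and the coloring below uses 3 colors, so χ(G) = 3.
A valid 3-coloring: color 1: [10]; color 2: [2, 4, 6]; color 3: [0, 5].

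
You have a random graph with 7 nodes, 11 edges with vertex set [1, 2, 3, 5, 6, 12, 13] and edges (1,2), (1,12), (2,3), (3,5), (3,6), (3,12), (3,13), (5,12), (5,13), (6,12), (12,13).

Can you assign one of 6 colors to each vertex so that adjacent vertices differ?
Yes, G is 6-colorable

A valid 6-coloring: color 1: [2, 12]; color 2: [1, 3]; color 3: [5, 6]; color 4: [13].
(χ(G) = 4 ≤ 6.)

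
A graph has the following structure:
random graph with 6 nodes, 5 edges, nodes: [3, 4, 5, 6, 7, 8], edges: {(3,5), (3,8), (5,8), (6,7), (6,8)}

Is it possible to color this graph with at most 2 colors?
The clique on vertices [3, 5, 8] has size 3 > 2, so it alone needs 3 colors.

No, G is not 2-colorable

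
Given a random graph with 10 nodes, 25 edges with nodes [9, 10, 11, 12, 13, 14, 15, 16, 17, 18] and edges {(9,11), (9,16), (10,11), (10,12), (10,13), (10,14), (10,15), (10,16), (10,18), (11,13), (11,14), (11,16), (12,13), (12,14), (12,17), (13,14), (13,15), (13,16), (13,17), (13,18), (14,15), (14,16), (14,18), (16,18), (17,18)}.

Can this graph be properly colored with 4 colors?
No, G is not 4-colorable

The clique on vertices [10, 13, 14, 16, 18] has size 5 > 4, so it alone needs 5 colors.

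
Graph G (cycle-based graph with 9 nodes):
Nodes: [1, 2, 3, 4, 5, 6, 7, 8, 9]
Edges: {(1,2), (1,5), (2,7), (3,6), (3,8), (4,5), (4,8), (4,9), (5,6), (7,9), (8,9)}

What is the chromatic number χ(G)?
Clique number ω(G) = 3 (lower bound: χ ≥ ω).
The clique on [4, 8, 9] has size 3, forcing χ ≥ 3, and the coloring below uses 3 colors, so χ(G) = 3.
A valid 3-coloring: color 1: [2, 3, 5, 9]; color 2: [1, 4, 6, 7]; color 3: [8].

χ(G) = 3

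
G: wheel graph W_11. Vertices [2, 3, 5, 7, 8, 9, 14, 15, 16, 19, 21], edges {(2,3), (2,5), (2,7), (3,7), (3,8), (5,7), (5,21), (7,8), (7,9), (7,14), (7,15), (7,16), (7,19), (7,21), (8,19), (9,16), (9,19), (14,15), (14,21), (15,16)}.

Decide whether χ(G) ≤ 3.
A valid 3-coloring: color 1: [7]; color 2: [2, 8, 9, 15, 21]; color 3: [3, 5, 14, 16, 19].
(χ(G) = 3 ≤ 3.)

Yes, G is 3-colorable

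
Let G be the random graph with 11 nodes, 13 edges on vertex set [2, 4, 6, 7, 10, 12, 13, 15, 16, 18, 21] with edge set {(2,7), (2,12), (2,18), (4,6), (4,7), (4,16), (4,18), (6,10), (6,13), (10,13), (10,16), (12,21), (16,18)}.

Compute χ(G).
Clique number ω(G) = 3 (lower bound: χ ≥ ω).
The clique on [4, 16, 18] has size 3, forcing χ ≥ 3, and the coloring below uses 3 colors, so χ(G) = 3.
A valid 3-coloring: color 1: [2, 4, 13, 15, 21]; color 2: [6, 7, 12, 16]; color 3: [10, 18].

χ(G) = 3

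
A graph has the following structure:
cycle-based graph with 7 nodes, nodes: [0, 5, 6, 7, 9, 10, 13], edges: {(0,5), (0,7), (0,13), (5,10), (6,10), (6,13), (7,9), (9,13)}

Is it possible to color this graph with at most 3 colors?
Yes, G is 3-colorable

A valid 3-coloring: color 1: [7, 10, 13]; color 2: [0, 6, 9]; color 3: [5].
(χ(G) = 3 ≤ 3.)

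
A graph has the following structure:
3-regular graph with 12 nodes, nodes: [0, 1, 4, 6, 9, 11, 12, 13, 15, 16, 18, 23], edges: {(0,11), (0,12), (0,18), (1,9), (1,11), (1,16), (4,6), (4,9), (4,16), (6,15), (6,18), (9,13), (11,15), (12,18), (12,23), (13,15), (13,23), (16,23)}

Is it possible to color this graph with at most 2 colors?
The clique on vertices [0, 12, 18] has size 3 > 2, so it alone needs 3 colors.

No, G is not 2-colorable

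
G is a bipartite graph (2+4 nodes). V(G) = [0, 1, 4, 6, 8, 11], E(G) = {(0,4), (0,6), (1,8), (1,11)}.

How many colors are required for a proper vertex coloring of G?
χ(G) = 2

Clique number ω(G) = 2 (lower bound: χ ≥ ω).
The graph is bipartite (no odd cycle), so 2 colors suffice: χ(G) = 2.
A valid 2-coloring: color 1: [0, 1]; color 2: [4, 6, 8, 11].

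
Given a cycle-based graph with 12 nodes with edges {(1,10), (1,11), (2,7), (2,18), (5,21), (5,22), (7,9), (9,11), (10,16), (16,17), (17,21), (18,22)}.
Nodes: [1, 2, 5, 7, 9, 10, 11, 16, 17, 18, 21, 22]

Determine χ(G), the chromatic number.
χ(G) = 2

Clique number ω(G) = 2 (lower bound: χ ≥ ω).
The graph is bipartite (no odd cycle), so 2 colors suffice: χ(G) = 2.
A valid 2-coloring: color 1: [1, 2, 9, 16, 21, 22]; color 2: [5, 7, 10, 11, 17, 18].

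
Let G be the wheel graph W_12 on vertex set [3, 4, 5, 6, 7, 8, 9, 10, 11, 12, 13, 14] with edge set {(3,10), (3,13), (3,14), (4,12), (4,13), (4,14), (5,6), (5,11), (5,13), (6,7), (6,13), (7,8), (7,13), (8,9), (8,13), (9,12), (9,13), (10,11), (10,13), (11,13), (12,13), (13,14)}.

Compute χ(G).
χ(G) = 4

Clique number ω(G) = 3 (lower bound: χ ≥ ω).
Odd cycle [5, 6, 7, 8, 9, 12, 4, 14, 3, 10, 11] needs 3 colors (χ ≥ 3).
Vertex 13 is adjacent to every vertex of [3, 4, 5, 6, 7, 8, 9, 10, 11, 12, 14], which already need 3 colors among themselves, so 13 needs a new color (χ ≥ 4).
The coloring below uses 4 colors, so χ(G) = 4.
A valid 4-coloring: color 1: [13]; color 2: [4, 5, 7, 9, 10]; color 3: [6, 8, 11, 12, 14]; color 4: [3].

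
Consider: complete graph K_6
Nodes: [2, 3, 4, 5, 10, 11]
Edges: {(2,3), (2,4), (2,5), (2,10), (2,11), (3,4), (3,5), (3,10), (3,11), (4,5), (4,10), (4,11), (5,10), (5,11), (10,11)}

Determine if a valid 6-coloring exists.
Yes, G is 6-colorable

A valid 6-coloring: color 1: [10]; color 2: [2]; color 3: [3]; color 4: [4]; color 5: [5]; color 6: [11].
(χ(G) = 6 ≤ 6.)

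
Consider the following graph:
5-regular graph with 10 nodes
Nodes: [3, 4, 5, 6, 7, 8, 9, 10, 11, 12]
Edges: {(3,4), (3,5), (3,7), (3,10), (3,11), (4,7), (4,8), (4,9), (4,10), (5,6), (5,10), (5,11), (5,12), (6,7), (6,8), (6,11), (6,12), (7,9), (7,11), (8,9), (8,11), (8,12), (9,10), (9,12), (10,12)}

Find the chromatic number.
Clique number ω(G) = 3 (lower bound: χ ≥ ω).
Odd cycle [11, 7, 4, 10, 5] needs 3 colors (χ ≥ 3).
Vertex 3 is adjacent to every vertex of [4, 5, 7, 10, 11], which already need 3 colors among themselves, so 3 needs a new color (χ ≥ 4).
The coloring below uses 4 colors, so χ(G) = 4.
A valid 4-coloring: color 1: [3, 6, 9]; color 2: [4, 11, 12]; color 3: [7, 8, 10]; color 4: [5].

χ(G) = 4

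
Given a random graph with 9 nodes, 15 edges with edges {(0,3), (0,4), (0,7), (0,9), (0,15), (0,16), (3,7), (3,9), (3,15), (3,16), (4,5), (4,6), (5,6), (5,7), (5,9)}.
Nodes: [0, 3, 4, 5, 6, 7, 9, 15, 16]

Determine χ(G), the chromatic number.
Clique number ω(G) = 3 (lower bound: χ ≥ ω).
The clique on [0, 3, 16] has size 3, forcing χ ≥ 3, and the coloring below uses 3 colors, so χ(G) = 3.
A valid 3-coloring: color 1: [0, 5]; color 2: [3, 4]; color 3: [6, 7, 9, 15, 16].

χ(G) = 3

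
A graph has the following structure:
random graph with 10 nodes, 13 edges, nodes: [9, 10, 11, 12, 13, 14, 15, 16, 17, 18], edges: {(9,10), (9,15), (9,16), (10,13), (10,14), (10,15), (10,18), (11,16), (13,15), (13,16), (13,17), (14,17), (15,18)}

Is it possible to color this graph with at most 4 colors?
A valid 4-coloring: color 1: [10, 12, 16, 17]; color 2: [11, 14, 15]; color 3: [9, 13, 18].
(χ(G) = 3 ≤ 4.)

Yes, G is 4-colorable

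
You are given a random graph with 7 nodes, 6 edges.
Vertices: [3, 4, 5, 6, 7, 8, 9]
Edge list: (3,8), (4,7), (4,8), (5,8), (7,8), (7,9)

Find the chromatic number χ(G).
Clique number ω(G) = 3 (lower bound: χ ≥ ω).
The clique on [4, 7, 8] has size 3, forcing χ ≥ 3, and the coloring below uses 3 colors, so χ(G) = 3.
A valid 3-coloring: color 1: [6, 8, 9]; color 2: [3, 5, 7]; color 3: [4].

χ(G) = 3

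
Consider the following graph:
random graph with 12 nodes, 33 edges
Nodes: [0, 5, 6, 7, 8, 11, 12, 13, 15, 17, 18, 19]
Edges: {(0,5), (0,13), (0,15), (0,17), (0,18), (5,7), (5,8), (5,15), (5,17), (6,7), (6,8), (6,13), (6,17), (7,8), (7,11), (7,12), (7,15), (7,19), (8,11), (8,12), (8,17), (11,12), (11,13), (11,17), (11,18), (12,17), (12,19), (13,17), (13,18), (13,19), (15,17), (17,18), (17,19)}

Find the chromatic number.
Clique number ω(G) = 4 (lower bound: χ ≥ ω).
The clique on [0, 5, 15, 17] has size 4, forcing χ ≥ 4, and the coloring below uses 4 colors, so χ(G) = 4.
A valid 4-coloring: color 1: [7, 17]; color 2: [0, 6, 11, 19]; color 3: [8, 13, 15]; color 4: [5, 12, 18].

χ(G) = 4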